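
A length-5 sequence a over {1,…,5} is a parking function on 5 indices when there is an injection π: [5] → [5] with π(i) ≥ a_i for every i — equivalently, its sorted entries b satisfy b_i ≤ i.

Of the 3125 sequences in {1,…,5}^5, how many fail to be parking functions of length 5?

1829

|PF(5,5)| = 1·6^4 = 1 · 1296 = 1296 (Pollak)
One tuple (4,4,1,3,5) → sorted (1,3,4,4,5): b_2=3>2, not a PF.
Total 3125; non-PF = 3125−1296 = 1829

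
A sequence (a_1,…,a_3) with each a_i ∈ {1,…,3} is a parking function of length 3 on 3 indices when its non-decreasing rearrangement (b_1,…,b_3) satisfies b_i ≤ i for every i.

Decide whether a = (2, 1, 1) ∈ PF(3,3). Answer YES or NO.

YES

Order a: b = (1, 1, 2).
  b_1=1 ≤ 1
  b_2=1 ≤ 2
  b_3=2 ≤ 3
All bounds hold ⇒ YES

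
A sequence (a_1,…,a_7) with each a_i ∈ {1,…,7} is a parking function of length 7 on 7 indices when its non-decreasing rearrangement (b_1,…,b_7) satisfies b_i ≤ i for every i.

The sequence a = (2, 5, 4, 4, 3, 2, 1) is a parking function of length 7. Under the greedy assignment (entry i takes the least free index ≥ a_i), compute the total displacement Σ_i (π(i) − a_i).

7

Σπ = 7·8/2 = 28 (π permutes [7]); Σa = 2+5+4+4+3+2+1 = 21; disp = 28−21 = 7.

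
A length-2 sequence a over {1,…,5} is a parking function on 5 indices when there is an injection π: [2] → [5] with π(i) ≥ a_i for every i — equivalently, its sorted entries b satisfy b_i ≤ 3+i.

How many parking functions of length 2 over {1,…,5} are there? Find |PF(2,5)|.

24

|PF| = (5+1−2)·(5+1)^{2−1} = 4×6 = 24 (Pollak)
Check (1,2) → sorted (1,2): b_i ≤ 3+i ∀i, a PF.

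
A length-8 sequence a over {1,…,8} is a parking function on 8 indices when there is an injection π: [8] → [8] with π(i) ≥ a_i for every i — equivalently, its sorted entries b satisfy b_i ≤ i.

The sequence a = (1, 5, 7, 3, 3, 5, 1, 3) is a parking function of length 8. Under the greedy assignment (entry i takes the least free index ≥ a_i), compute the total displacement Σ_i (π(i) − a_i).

8

Σπ(i) = 1+…+8 = 36; Σa = 1+5+7+3+3+5+1+3 = 28; disp = 36−28 = 8.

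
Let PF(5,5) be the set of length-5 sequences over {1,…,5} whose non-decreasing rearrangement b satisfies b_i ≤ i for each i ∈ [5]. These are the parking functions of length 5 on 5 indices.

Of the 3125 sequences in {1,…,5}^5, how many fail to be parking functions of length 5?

1829

|PF(5,5)| = (5−5+1)·(5+1)^(5−1) = 1·1296 = 1296 [KW]
One tuple (4,3,5,4,5) → sorted (3,4,4,5,5): b_1=3>1, not a PF.
So 3125 − 1296 = 1829 fail.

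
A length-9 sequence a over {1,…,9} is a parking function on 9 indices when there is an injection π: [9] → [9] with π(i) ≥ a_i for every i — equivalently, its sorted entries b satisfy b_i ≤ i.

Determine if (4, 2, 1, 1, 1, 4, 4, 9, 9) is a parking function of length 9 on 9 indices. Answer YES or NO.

Order a: b = (1, 1, 1, 2, 4, 4, 4, 9, 9).
  b_1=1 ≤ 1
  b_2=1 ≤ 2
  b_3=1 ≤ 3
  b_4=2 ≤ 4
  b_5=4 ≤ 5
  b_6=4 ≤ 6
  b_7=4 ≤ 7
  b_8=9 > 8
  fails at i=8 ⇒ NO

NO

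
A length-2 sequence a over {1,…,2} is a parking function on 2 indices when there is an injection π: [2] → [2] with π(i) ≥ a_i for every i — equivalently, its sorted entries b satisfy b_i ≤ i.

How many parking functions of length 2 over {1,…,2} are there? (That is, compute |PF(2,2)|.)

3

#PF = (2+1−2)·(2+1)^{2−1} = 1 · 3 = 3 (Konheim–Weiss)
Check (1,2) → sorted (1,2): b_i ≤ i ∀i, a PF.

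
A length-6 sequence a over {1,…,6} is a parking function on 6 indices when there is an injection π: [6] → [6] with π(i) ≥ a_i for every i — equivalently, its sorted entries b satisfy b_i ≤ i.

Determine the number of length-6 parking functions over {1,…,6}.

16807

#PF = (6+1−6)·(6+1)^{6−1} = 1×16807 = 16807 (Pollak)
E.g. (1,6,4,5,2,3) → sorted (1,2,3,4,5,6): b_i ≤ i ∀i, a PF.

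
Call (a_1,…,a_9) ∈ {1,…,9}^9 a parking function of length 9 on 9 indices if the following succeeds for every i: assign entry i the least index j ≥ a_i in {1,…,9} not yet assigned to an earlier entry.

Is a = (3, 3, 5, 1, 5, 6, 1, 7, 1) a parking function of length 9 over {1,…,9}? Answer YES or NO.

Sorted: b = (1, 1, 1, 3, 3, 5, 5, 6, 7).
  b_1=1 ≤ 1
  b_2=1 ≤ 2
  b_3=1 ≤ 3
  b_4=3 ≤ 4
  b_5=3 ≤ 5
  b_6=5 ≤ 6
  b_7=5 ≤ 7
  b_8=6 ≤ 8
  b_9=7 ≤ 9
All bounds hold ⇒ YES

YES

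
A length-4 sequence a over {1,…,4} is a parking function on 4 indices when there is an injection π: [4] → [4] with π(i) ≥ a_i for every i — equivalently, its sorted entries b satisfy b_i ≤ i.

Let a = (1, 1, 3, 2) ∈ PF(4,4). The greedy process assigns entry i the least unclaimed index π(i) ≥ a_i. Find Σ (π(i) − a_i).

Σπ(i) = 1+…+4 = 10; Σa = 1+1+3+2 = 7; disp = 10−7 = 3.

3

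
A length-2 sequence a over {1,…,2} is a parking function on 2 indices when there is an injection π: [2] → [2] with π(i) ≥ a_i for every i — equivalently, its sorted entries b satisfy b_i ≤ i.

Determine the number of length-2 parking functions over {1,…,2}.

Count = (2+1−2)·(2+1)^{2−1} = 1×3 = 3 [KW]
E.g. (1,1) → sorted (1,1): b_i ≤ i ∀i, a PF.

3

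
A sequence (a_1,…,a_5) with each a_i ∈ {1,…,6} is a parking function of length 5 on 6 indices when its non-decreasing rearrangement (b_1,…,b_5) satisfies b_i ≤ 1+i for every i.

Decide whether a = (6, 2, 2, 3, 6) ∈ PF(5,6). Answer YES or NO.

NO

Sorted: b = (2, 2, 3, 6, 6).
  b_1=2 ≤ 2
  b_2=2 ≤ 3
  b_3=3 ≤ 4
  b_4=6 > 5
  fails at i=4 ⇒ NO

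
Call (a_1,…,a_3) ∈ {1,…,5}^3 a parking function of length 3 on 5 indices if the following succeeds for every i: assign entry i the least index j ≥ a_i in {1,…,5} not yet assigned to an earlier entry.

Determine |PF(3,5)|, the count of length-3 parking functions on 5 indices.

108

|PF| = 3·6^2 = 3·36 = 108
Check (5,4,3) → sorted (3,4,5): b_i ≤ 2+i ∀i, a PF.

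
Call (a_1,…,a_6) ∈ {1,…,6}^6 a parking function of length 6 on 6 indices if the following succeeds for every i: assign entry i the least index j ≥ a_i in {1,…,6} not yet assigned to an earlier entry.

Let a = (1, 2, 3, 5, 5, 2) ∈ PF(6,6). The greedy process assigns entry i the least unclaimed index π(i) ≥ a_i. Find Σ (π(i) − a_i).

Σπ(i) = 1+…+6 = 21; Σa = 1+2+3+5+5+2 = 18; disp = 21−18 = 3.

3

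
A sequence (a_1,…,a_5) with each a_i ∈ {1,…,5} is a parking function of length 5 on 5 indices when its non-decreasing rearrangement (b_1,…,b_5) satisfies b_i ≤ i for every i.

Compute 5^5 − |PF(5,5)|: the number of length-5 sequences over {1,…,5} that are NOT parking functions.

|PF(5,5)| = 1·6^4 = 1×1296 = 1296 (Pollak)
One tuple (4,4,5,4,2) → sorted (2,4,4,4,5): b_1=2>1, not a PF.
So 3125 − 1296 = 1829 fail.

1829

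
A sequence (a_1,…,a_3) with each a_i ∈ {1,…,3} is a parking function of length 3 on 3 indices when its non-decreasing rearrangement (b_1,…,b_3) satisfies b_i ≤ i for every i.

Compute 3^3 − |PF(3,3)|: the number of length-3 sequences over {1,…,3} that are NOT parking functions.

11

|PF(3,3)| = (3+1−3)·(3+1)^{3−1} = 1·16 = 16
Check (3,3,3) → sorted (3,3,3): b_1=3>1, not a PF.
3^3 − 16 = 27 − 16 = 11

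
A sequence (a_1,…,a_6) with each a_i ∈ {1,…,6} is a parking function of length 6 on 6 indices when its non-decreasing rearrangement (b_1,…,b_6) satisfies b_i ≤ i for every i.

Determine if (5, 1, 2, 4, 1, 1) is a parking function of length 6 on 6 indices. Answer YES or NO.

YES

Rearranged: b = (1, 1, 1, 2, 4, 5).
  b_1=1 ≤ 1
  b_2=1 ≤ 2
  b_3=1 ≤ 3
  b_4=2 ≤ 4
  b_5=4 ≤ 5
  b_6=5 ≤ 6
All bounds hold ⇒ YES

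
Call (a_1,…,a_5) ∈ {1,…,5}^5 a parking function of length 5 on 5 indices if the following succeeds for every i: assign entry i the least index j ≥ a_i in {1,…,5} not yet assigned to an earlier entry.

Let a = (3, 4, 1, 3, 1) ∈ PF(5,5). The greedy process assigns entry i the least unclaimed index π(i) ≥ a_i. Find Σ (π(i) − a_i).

Σπ = 5·6/2 = 15 (π permutes [5]); Σa = 3+4+1+3+1 = 12; disp = 15−12 = 3.

3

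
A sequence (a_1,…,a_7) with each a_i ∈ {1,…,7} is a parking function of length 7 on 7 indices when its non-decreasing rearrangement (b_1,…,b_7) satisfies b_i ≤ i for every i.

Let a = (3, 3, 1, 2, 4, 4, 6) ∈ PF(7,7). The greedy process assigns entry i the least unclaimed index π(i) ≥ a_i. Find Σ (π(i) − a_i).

Σπ = 28 ({1..7} each once); Σa = 3+3+1+2+4+4+6 = 23; disp = 28−23 = 5.

5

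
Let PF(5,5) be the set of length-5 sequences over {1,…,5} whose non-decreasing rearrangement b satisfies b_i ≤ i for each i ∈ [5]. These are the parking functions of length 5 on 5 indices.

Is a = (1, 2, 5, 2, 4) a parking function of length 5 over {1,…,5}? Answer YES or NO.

YES

Sorted: b = (1, 2, 2, 4, 5).
  b_1=1 ≤ 1
  b_2=2 ≤ 2
  b_3=2 ≤ 3
  b_4=4 ≤ 4
  b_5=5 ≤ 5
All bounds hold ⇒ YES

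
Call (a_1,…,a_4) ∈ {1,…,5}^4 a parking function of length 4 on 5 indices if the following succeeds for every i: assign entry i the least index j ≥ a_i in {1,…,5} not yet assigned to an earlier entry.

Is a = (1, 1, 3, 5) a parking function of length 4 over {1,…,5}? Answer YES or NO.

Rearranged: b = (1, 1, 3, 5).
  b_1=1 ≤ 2
  b_2=1 ≤ 3
  b_3=3 ≤ 4
  b_4=5 ≤ 5
All bounds hold ⇒ YES

YES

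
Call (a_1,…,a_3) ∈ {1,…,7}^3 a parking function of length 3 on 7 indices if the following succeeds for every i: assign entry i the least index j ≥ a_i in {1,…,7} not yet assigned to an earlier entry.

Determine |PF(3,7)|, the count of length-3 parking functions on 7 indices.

320

#PF = (8−3)·8^(3−1) = 5·64 = 320 (Konheim–Weiss)
Check (4,6,1) → sorted (1,4,6): b_i ≤ 4+i ∀i, a PF.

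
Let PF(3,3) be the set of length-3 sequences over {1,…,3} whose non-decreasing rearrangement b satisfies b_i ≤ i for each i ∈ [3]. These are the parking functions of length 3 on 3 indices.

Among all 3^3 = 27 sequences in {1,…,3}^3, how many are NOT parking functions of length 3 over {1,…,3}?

#PF = (3−3+1)·(3+1)^(3−1) = 1·16 = 16
E.g. (3,3,3) → sorted (3,3,3): b_1=3>1, not a PF.
Total 27; non-PF = 27−16 = 11

11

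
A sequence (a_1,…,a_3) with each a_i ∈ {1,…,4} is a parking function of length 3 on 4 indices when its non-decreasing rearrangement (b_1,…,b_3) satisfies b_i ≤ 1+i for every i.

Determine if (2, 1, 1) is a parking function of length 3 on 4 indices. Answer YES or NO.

Order a: b = (1, 1, 2).
  b_1=1 ≤ 2
  b_2=1 ≤ 3
  b_3=2 ≤ 4
All bounds hold ⇒ YES

YES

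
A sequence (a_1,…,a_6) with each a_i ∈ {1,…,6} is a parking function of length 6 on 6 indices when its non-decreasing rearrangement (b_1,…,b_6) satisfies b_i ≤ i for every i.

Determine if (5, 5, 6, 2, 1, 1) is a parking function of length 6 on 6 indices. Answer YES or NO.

Sorted: b = (1, 1, 2, 5, 5, 6).
  b_1=1 ≤ 1
  b_2=1 ≤ 2
  b_3=2 ≤ 3
  b_4=5 > 4
  fails at i=4 ⇒ NO

NO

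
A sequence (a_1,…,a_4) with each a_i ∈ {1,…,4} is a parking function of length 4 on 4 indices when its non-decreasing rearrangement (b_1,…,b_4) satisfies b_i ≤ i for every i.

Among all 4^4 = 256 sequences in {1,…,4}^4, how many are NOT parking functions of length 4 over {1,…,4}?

#PF = (4−4+1)·(4+1)^(4−1) = 1·125 = 125 (Konheim–Weiss)
E.g. (4,2,3,3) → sorted (2,3,3,4): b_1=2>1, not a PF.
4^4 − 125 = 256 − 125 = 131

131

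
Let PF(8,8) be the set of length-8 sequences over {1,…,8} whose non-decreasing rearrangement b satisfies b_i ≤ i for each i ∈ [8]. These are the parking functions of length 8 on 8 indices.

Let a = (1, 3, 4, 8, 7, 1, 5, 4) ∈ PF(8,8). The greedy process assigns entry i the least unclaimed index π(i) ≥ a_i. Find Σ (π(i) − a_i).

Σπ = 8·9/2 = 36 (π permutes [8]); Σa = 1+3+4+8+7+1+5+4 = 33; disp = 36−33 = 3.

3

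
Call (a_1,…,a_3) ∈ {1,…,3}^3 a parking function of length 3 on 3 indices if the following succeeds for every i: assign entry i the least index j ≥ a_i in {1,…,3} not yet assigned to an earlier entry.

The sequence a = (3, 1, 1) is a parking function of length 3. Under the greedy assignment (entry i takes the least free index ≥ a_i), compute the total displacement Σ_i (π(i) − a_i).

Σπ(i) = 1+…+3 = 6; Σa = 3+1+1 = 5; disp = 6−5 = 1.

1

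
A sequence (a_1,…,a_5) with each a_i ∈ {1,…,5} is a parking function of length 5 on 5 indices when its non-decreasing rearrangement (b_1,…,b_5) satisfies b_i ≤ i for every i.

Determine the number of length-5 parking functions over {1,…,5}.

1296

|PF(5,5)| = (6−5)·6^(5−1) = 1×1296 = 1296 (Pollak)
Example (1,1,2,3,2) → sorted (1,1,2,2,3): b_i ≤ i ∀i, a PF.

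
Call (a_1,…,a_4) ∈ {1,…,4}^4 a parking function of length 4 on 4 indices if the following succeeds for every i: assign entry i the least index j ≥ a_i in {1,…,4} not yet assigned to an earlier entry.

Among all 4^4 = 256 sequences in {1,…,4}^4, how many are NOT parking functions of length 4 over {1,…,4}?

Count = (5−4)·5^(4−1) = 1 · 125 = 125 (Konheim–Weiss)
Check (1,3,4,3) → sorted (1,3,3,4): b_2=3>2, not a PF.
So 256 − 125 = 131 fail.

131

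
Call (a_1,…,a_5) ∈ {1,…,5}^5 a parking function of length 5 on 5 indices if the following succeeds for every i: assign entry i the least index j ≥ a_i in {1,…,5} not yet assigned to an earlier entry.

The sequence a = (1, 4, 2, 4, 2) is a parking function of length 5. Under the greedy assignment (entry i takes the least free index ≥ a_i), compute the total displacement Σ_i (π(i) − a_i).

Σπ(i) = 1+…+5 = 15; Σa = 1+4+2+4+2 = 13; disp = 15−13 = 2.

2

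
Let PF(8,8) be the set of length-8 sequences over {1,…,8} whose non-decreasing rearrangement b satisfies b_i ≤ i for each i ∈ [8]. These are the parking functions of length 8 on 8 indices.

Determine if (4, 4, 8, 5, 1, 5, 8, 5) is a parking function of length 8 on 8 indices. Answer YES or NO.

Order a: b = (1, 4, 4, 5, 5, 5, 8, 8).
  b_1=1 ≤ 1
  b_2=4 > 2
  fails at i=2 ⇒ NO

NO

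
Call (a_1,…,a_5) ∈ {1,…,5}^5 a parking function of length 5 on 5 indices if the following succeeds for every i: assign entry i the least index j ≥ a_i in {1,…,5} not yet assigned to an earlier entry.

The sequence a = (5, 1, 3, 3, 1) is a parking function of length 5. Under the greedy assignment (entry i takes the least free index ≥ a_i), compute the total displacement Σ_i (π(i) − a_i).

Σπ = 15 ({1..5} each once); Σa = 5+1+3+3+1 = 13; disp = 15−13 = 2.

2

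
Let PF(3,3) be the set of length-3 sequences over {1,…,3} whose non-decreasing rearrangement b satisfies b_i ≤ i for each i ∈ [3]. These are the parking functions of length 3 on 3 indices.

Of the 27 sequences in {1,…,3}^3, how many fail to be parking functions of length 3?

#PF = (3+1−3)·(3+1)^{3−1} = 1×16 = 16 (Pollak)
Check (2,3,3) → sorted (2,3,3): b_1=2>1, not a PF.
Total 27; non-PF = 27−16 = 11

11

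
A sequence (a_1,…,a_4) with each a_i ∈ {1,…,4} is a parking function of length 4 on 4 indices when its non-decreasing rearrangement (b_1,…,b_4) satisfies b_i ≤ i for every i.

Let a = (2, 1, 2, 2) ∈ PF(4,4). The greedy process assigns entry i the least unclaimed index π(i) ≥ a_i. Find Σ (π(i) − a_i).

3

Σπ = 4·5/2 = 10 (π permutes [4]); Σa = 2+1+2+2 = 7; disp = 10−7 = 3.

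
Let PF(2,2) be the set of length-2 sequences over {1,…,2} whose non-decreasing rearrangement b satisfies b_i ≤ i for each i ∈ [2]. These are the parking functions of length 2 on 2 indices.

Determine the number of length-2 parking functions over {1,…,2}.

3

#PF = 1·3^1 = 1 · 3 = 3 (Konheim–Weiss)
E.g. (1,1) → sorted (1,1): b_i ≤ i ∀i, a PF.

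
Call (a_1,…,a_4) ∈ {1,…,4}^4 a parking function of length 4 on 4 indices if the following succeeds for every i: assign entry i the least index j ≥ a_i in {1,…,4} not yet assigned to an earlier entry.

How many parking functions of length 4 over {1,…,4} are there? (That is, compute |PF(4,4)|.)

125

#PF = (4−4+1)·(4+1)^(4−1) = 1·125 = 125
Check (1,4,1,1) → sorted (1,1,1,4): b_i ≤ i ∀i, a PF.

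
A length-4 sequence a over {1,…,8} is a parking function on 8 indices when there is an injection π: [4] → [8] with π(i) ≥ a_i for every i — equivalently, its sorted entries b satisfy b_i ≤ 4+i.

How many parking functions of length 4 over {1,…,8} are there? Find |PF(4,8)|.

3645

|PF| = (8+1−4)·(8+1)^{4−1} = 5·729 = 3645 [KW]
One tuple (6,6,2,8) → sorted (2,6,6,8): b_i ≤ 4+i ∀i, a PF.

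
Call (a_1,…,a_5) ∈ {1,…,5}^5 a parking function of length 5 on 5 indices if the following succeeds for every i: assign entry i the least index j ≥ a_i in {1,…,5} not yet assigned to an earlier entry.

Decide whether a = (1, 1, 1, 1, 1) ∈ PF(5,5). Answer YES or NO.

YES

Order a: b = (1, 1, 1, 1, 1).
  b_1=1 ≤ 1
  b_2=1 ≤ 2
  b_3=1 ≤ 3
  b_4=1 ≤ 4
  b_5=1 ≤ 5
All bounds hold ⇒ YES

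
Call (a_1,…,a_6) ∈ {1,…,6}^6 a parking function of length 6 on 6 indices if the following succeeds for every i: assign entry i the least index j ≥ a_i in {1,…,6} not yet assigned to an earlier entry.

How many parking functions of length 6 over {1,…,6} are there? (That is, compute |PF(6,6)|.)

|PF(6,6)| = (6−6+1)·(6+1)^(6−1) = 1·16807 = 16807
Check (2,2,1,1,6,1) → sorted (1,1,1,2,2,6): b_i ≤ i ∀i, a PF.

16807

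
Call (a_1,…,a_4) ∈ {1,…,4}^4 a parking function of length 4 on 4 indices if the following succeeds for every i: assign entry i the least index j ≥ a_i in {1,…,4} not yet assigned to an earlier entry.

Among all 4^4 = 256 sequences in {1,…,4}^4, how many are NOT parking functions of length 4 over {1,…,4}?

131

|PF(4,4)| = (4−4+1)·(4+1)^(4−1) = 1 · 125 = 125 (Pollak)
One tuple (3,2,3,3) → sorted (2,3,3,3): b_1=2>1, not a PF.
Total 256; non-PF = 256−125 = 131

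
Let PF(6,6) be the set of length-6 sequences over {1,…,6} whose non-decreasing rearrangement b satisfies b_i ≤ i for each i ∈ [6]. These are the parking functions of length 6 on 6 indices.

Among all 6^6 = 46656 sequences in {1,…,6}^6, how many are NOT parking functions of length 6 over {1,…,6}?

29849

#PF = (6+1−6)·(6+1)^{6−1} = 1·16807 = 16807 (Konheim–Weiss)
Check (6,1,4,5,6,6) → sorted (1,4,5,6,6,6): b_2=4>2, not a PF.
Total 46656; non-PF = 46656−16807 = 29849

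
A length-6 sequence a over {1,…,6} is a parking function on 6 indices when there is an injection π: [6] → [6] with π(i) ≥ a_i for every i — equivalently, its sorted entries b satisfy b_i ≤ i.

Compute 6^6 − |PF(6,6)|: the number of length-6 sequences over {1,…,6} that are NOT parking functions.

29849

|PF| = (6+1−6)·(6+1)^{6−1} = 1 · 16807 = 16807 (Pollak)
Example (2,5,6,5,2,6) → sorted (2,2,5,5,6,6): b_1=2>1, not a PF.
So 46656 − 16807 = 29849 fail.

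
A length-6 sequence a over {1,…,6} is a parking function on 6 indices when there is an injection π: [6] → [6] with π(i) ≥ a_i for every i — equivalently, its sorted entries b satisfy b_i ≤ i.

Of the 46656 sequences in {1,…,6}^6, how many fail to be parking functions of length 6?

29849

|PF(6,6)| = (6+1−6)·(6+1)^{6−1} = 1·16807 = 16807 [KW]
Example (3,4,4,2,5,5) → sorted (2,3,4,4,5,5): b_1=2>1, not a PF.
6^6 − 16807 = 46656 − 16807 = 29849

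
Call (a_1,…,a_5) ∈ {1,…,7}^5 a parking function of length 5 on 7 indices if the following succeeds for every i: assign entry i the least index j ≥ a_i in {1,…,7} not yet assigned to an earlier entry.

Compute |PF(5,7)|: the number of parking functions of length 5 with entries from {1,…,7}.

|PF| = (8−5)·8^(5−1) = 3×4096 = 12288 (Pollak)
Example (3,1,3,3,1) → sorted (1,1,3,3,3): b_i ≤ 2+i ∀i, a PF.

12288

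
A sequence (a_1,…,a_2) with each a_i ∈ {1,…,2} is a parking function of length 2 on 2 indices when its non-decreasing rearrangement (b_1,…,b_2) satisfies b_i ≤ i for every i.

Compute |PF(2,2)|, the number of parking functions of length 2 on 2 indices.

3

#PF = (2−2+1)·(2+1)^(2−1) = 1 · 3 = 3
One tuple (2,1) → sorted (1,2): b_i ≤ i ∀i, a PF.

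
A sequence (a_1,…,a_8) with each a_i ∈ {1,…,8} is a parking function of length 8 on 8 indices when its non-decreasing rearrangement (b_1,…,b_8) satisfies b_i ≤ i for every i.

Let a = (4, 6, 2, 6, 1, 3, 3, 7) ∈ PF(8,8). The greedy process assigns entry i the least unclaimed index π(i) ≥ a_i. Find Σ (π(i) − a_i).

Σπ(i) = 1+…+8 = 36; Σa = 4+6+2+6+1+3+3+7 = 32; disp = 36−32 = 4.

4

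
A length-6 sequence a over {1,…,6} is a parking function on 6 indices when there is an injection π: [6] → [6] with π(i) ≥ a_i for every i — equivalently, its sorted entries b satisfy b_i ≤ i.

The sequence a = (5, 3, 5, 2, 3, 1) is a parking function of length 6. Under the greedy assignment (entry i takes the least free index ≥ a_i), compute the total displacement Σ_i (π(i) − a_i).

2

Σπ = 6·7/2 = 21 (π permutes [6]); Σa = 5+3+5+2+3+1 = 19; disp = 21−19 = 2.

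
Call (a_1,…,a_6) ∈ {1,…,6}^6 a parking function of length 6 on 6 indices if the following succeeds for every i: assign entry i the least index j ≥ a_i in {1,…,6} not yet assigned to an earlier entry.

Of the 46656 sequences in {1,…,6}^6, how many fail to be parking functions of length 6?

29849

|PF| = (6+1−6)·(6+1)^{6−1} = 1·16807 = 16807 (Pollak)
Example (4,3,6,1,4,4) → sorted (1,3,4,4,4,6): b_2=3>2, not a PF.
So 46656 − 16807 = 29849 fail.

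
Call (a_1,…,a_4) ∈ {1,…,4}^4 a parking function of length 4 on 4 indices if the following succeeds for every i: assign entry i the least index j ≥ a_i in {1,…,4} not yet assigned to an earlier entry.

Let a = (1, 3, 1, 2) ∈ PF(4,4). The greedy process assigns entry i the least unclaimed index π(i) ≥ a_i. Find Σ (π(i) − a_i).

3

Σπ = 4·5/2 = 10 (π permutes [4]); Σa = 1+3+1+2 = 7; disp = 10−7 = 3.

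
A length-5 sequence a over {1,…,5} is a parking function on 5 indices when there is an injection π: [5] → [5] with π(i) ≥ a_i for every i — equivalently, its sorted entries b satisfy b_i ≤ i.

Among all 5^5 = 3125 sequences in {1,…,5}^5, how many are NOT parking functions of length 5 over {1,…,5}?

Count = (5−5+1)·(5+1)^(5−1) = 1·1296 = 1296 [KW]
E.g. (2,4,4,4,5) → sorted (2,4,4,4,5): b_1=2>1, not a PF.
5^5 − 1296 = 3125 − 1296 = 1829

1829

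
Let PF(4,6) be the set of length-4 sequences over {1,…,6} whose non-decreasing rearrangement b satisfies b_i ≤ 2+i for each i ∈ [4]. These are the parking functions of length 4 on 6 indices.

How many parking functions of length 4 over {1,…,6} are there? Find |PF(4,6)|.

1029

|PF(4,6)| = (6+1−4)·(6+1)^{4−1} = 3 · 343 = 1029 (Pollak)
E.g. (4,3,1,5) → sorted (1,3,4,5): b_i ≤ 2+i ∀i, a PF.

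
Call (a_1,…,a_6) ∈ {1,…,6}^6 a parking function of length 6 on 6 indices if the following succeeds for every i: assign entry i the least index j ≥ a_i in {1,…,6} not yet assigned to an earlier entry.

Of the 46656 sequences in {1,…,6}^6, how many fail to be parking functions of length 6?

29849

Count = (6−6+1)·(6+1)^(6−1) = 1·16807 = 16807 (Konheim–Weiss)
Example (2,4,3,6,3,3) → sorted (2,3,3,3,4,6): b_1=2>1, not a PF.
So 46656 − 16807 = 29849 fail.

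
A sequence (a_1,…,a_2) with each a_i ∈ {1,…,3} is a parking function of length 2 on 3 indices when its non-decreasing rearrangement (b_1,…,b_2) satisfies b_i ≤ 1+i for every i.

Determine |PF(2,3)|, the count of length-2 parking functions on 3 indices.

8

#PF = (4−2)·4^(2−1) = 2·4 = 8 (Pollak)
E.g. (3,1) → sorted (1,3): b_i ≤ 1+i ∀i, a PF.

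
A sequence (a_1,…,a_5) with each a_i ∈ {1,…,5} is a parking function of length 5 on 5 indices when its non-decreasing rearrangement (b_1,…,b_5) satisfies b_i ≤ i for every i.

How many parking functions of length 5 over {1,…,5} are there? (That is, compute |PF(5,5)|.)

#PF = (5+1−5)·(5+1)^{5−1} = 1×1296 = 1296 [KW]
Check (2,3,1,4,1) → sorted (1,1,2,3,4): b_i ≤ i ∀i, a PF.

1296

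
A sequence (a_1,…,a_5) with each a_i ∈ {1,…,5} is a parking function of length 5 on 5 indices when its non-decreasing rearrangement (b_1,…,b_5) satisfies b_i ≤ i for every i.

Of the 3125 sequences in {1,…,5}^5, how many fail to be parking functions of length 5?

1829

|PF| = (6−5)·6^(5−1) = 1·1296 = 1296 [KW]
Check (3,5,3,4,3) → sorted (3,3,3,4,5): b_1=3>1, not a PF.
So 3125 − 1296 = 1829 fail.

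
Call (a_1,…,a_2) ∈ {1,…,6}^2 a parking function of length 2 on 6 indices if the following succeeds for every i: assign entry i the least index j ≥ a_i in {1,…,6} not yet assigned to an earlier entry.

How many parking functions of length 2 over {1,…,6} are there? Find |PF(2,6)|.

|PF| = (6+1−2)·(6+1)^{2−1} = 5×7 = 35 [KW]
One tuple (1,2) → sorted (1,2): b_i ≤ 4+i ∀i, a PF.

35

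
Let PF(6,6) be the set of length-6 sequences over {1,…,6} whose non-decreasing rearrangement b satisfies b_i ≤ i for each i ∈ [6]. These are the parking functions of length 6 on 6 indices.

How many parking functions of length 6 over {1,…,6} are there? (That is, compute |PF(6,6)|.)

16807

Count = 1·7^5 = 1·16807 = 16807 (Konheim–Weiss)
Example (1,4,5,1,3,3) → sorted (1,1,3,3,4,5): b_i ≤ i ∀i, a PF.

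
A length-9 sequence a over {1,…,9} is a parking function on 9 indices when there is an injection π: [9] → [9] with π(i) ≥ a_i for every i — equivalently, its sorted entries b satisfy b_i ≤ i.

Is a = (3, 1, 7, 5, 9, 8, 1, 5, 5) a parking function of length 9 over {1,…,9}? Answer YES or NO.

Order a: b = (1, 1, 3, 5, 5, 5, 7, 8, 9).
  b_1=1 ≤ 1
  b_2=1 ≤ 2
  b_3=3 ≤ 3
  b_4=5 > 4
  fails at i=4 ⇒ NO

NO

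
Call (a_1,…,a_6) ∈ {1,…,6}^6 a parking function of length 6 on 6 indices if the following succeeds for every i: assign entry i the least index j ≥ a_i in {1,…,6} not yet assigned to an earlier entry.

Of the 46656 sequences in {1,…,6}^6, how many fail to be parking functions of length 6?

29849

|PF| = (6+1−6)·(6+1)^{6−1} = 1 · 16807 = 16807
Check (4,4,4,4,4,6) → sorted (4,4,4,4,4,6): b_1=4>1, not a PF.
6^6 − 16807 = 46656 − 16807 = 29849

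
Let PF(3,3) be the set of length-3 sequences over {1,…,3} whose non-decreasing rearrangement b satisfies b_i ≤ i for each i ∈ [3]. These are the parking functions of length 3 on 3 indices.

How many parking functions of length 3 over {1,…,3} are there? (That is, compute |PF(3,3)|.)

#PF = (3+1−3)·(3+1)^{3−1} = 1·16 = 16 (Pollak)
E.g. (2,3,1) → sorted (1,2,3): b_i ≤ i ∀i, a PF.

16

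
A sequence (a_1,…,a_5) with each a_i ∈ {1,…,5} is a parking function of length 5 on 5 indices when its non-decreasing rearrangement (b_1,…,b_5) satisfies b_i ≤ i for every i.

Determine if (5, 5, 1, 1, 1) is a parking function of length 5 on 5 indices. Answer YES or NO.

Sorted: b = (1, 1, 1, 5, 5).
  b_1=1 ≤ 1
  b_2=1 ≤ 2
  b_3=1 ≤ 3
  b_4=5 > 4
  fails at i=4 ⇒ NO

NO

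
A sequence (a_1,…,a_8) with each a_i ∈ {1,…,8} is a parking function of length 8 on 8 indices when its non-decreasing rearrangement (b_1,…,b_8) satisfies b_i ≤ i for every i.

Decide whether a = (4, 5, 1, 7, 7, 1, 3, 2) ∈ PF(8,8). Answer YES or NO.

Sorted: b = (1, 1, 2, 3, 4, 5, 7, 7).
  b_1=1 ≤ 1
  b_2=1 ≤ 2
  b_3=2 ≤ 3
  b_4=3 ≤ 4
  b_5=4 ≤ 5
  b_6=5 ≤ 6
  b_7=7 ≤ 7
  b_8=7 ≤ 8
All bounds hold ⇒ YES

YES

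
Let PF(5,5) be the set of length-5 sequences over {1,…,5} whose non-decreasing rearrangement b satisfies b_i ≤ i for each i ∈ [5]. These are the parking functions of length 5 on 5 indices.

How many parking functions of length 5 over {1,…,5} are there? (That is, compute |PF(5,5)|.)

1296

|PF(5,5)| = (5+1−5)·(5+1)^{5−1} = 1×1296 = 1296
One tuple (1,1,3,5,1) → sorted (1,1,1,3,5): b_i ≤ i ∀i, a PF.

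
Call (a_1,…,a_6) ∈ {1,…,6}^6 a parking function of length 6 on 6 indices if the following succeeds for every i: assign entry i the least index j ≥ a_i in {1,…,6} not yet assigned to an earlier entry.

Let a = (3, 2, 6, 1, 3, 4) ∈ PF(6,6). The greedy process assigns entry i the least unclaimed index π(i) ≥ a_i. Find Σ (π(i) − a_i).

Σπ = 21 ({1..6} each once); Σa = 3+2+6+1+3+4 = 19; disp = 21−19 = 2.

2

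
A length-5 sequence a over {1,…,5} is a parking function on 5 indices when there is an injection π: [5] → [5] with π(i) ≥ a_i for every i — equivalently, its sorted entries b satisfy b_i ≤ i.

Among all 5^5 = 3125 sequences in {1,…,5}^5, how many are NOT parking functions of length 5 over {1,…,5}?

Count = 1·6^4 = 1 · 1296 = 1296 (Pollak)
Example (2,4,4,2,5) → sorted (2,2,4,4,5): b_1=2>1, not a PF.
Total 3125; non-PF = 3125−1296 = 1829

1829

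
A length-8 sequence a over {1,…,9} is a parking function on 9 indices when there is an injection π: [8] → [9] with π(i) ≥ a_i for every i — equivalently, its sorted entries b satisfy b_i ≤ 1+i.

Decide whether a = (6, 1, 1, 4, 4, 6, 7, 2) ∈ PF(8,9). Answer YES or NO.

Sorted: b = (1, 1, 2, 4, 4, 6, 6, 7).
  b_1=1 ≤ 2
  b_2=1 ≤ 3
  b_3=2 ≤ 4
  b_4=4 ≤ 5
  b_5=4 ≤ 6
  b_6=6 ≤ 7
  b_7=6 ≤ 8
  b_8=7 ≤ 9
All bounds hold ⇒ YES

YES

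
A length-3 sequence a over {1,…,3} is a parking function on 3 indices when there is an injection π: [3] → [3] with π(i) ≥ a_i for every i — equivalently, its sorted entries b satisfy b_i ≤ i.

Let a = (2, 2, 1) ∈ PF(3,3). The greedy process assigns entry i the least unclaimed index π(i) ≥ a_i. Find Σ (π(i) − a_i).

Σπ(i) = 1+…+3 = 6; Σa = 2+2+1 = 5; disp = 6−5 = 1.

1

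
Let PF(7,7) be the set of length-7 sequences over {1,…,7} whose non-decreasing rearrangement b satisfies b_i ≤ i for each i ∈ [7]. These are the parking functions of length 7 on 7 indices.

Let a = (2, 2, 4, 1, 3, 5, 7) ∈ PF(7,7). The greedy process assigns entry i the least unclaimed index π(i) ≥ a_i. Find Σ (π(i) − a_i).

Σπ = 7·8/2 = 28 (π permutes [7]); Σa = 2+2+4+1+3+5+7 = 24; disp = 28−24 = 4.

4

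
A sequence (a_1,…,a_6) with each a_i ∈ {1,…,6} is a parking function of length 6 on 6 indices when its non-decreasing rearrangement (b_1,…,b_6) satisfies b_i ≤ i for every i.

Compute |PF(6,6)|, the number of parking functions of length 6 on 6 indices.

|PF| = (6+1−6)·(6+1)^{6−1} = 1 · 16807 = 16807 [KW]
Example (1,1,3,2,3,2) → sorted (1,1,2,2,3,3): b_i ≤ i ∀i, a PF.

16807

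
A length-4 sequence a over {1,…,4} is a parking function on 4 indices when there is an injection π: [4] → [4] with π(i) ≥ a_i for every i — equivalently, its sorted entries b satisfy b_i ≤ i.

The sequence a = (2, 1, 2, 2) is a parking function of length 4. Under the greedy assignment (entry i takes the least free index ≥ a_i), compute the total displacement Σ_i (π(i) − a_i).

3

Σπ(i) = 1+…+4 = 10; Σa = 2+1+2+2 = 7; disp = 10−7 = 3.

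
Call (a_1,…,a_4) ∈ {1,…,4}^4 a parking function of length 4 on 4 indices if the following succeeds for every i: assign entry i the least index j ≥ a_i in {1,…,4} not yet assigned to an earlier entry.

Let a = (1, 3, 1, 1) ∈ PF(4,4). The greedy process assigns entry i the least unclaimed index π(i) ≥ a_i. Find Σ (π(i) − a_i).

4

Σπ(i) = 1+…+4 = 10; Σa = 1+3+1+1 = 6; disp = 10−6 = 4.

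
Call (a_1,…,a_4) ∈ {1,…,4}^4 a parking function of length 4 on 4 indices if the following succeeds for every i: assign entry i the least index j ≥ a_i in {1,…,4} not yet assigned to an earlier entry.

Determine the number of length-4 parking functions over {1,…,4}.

125

Count = (5−4)·5^(4−1) = 1·125 = 125 (Pollak)
Check (2,1,2,2) → sorted (1,2,2,2): b_i ≤ i ∀i, a PF.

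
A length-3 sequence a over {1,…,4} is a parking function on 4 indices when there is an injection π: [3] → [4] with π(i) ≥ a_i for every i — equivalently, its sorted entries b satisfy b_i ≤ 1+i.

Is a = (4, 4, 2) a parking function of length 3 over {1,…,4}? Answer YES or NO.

Sorted: b = (2, 4, 4).
  b_1=2 ≤ 2
  b_2=4 > 3
  fails at i=2 ⇒ NO

NO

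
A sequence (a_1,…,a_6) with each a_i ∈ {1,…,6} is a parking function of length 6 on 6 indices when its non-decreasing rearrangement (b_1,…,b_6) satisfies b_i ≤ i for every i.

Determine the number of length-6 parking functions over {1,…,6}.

16807

|PF(6,6)| = (7−6)·7^(6−1) = 1×16807 = 16807 (Pollak)
Check (2,2,1,5,5,1) → sorted (1,1,2,2,5,5): b_i ≤ i ∀i, a PF.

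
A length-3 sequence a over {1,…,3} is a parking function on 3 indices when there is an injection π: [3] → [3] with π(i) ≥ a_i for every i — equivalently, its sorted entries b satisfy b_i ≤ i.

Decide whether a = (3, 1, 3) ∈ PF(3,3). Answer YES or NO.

NO

Sorted: b = (1, 3, 3).
  b_1=1 ≤ 1
  b_2=3 > 2
  fails at i=2 ⇒ NO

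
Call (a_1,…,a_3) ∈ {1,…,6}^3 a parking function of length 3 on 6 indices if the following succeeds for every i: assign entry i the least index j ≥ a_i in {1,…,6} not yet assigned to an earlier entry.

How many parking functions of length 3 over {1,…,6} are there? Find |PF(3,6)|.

196

|PF| = (7−3)·7^(3−1) = 4·49 = 196 (Konheim–Weiss)
E.g. (4,2,1) → sorted (1,2,4): b_i ≤ 3+i ∀i, a PF.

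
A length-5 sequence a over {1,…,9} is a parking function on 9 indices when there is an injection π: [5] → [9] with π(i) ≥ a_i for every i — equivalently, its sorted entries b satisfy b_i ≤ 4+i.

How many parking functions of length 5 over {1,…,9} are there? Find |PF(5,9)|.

#PF = (10−5)·10^(5−1) = 5×10000 = 50000
E.g. (9,5,3,1,2) → sorted (1,2,3,5,9): b_i ≤ 4+i ∀i, a PF.

50000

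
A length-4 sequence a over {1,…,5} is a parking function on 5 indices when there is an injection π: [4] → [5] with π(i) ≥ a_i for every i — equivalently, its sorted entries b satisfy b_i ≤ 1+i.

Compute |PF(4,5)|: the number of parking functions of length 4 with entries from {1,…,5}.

432

|PF(4,5)| = (6−4)·6^(4−1) = 2·216 = 432 (Pollak)
One tuple (1,1,2,1) → sorted (1,1,1,2): b_i ≤ 1+i ∀i, a PF.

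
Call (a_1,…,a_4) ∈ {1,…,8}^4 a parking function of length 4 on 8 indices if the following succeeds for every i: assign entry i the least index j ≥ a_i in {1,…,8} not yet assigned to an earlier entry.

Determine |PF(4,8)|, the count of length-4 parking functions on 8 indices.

3645

|PF(4,8)| = (8−4+1)·(8+1)^(4−1) = 5 · 729 = 3645 [KW]
E.g. (3,5,5,1) → sorted (1,3,5,5): b_i ≤ 4+i ∀i, a PF.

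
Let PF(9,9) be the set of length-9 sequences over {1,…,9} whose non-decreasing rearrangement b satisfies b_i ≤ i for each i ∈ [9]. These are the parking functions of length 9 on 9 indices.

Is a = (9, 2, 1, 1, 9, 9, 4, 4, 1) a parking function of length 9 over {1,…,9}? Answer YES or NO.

Order a: b = (1, 1, 1, 2, 4, 4, 9, 9, 9).
  b_1=1 ≤ 1
  b_2=1 ≤ 2
  b_3=1 ≤ 3
  b_4=2 ≤ 4
  b_5=4 ≤ 5
  b_6=4 ≤ 6
  b_7=9 > 7
  fails at i=7 ⇒ NO

NO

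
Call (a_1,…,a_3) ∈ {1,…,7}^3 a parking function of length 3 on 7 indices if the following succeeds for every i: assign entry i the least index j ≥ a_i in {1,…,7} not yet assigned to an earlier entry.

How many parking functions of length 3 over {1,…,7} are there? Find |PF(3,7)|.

320

Count = (7+1−3)·(7+1)^{3−1} = 5×64 = 320 [KW]
Example (3,4,7) → sorted (3,4,7): b_i ≤ 4+i ∀i, a PF.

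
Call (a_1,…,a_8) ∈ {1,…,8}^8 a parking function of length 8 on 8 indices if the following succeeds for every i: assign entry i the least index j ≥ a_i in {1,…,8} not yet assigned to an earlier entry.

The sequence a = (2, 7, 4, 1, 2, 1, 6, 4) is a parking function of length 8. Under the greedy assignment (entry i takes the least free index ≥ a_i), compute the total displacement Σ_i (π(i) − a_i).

9

Σπ = 36 ({1..8} each once); Σa = 2+7+4+1+2+1+6+4 = 27; disp = 36−27 = 9.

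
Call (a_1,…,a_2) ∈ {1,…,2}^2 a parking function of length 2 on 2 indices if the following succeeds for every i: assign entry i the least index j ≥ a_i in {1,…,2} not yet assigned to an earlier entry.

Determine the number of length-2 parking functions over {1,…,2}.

|PF(2,2)| = (2−2+1)·(2+1)^(2−1) = 1 · 3 = 3
E.g. (1,1) → sorted (1,1): b_i ≤ i ∀i, a PF.

3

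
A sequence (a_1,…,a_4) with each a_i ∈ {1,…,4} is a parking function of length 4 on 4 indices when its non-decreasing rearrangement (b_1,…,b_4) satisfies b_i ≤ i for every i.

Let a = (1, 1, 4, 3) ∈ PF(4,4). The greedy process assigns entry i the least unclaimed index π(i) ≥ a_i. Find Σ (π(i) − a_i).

Σπ = 4·5/2 = 10 (π permutes [4]); Σa = 1+1+4+3 = 9; disp = 10−9 = 1.

1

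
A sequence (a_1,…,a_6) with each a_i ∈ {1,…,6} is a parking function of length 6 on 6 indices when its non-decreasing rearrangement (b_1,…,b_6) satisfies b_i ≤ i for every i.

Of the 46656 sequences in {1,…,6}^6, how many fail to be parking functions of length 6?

29849

|PF(6,6)| = (6+1−6)·(6+1)^{6−1} = 1×16807 = 16807 (Konheim–Weiss)
One tuple (2,2,4,4,4,3) → sorted (2,2,3,4,4,4): b_1=2>1, not a PF.
So 46656 − 16807 = 29849 fail.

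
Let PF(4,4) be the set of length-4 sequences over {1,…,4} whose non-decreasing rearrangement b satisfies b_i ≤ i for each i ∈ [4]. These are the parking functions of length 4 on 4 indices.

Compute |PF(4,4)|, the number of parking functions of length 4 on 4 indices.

125

|PF| = (5−4)·5^(4−1) = 1×125 = 125 [KW]
Example (2,2,3,1) → sorted (1,2,2,3): b_i ≤ i ∀i, a PF.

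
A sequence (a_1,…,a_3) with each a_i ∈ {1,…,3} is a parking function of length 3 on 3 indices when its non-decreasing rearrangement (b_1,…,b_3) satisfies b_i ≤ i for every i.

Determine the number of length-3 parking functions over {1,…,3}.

16

|PF| = 1·4^2 = 1 · 16 = 16 (Pollak)
One tuple (3,1,2) → sorted (1,2,3): b_i ≤ i ∀i, a PF.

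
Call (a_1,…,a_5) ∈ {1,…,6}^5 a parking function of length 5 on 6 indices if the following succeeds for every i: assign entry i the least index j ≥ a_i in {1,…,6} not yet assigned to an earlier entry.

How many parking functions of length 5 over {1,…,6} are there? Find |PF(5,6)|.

|PF| = (6+1−5)·(6+1)^{5−1} = 2 · 2401 = 4802 [KW]
Check (3,5,1,6,3) → sorted (1,3,3,5,6): b_i ≤ 1+i ∀i, a PF.

4802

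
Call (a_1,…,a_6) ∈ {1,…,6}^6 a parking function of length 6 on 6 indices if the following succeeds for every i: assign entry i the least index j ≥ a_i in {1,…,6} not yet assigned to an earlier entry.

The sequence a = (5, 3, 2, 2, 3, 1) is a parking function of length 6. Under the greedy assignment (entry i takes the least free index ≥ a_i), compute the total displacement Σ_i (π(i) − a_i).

5

Σπ = 6·7/2 = 21 (π permutes [6]); Σa = 5+3+2+2+3+1 = 16; disp = 21−16 = 5.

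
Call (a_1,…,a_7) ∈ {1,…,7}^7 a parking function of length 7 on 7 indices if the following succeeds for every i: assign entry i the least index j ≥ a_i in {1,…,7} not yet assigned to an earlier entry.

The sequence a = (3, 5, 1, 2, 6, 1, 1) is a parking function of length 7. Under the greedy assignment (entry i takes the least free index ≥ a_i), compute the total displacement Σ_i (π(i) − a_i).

Σπ = 28 ({1..7} each once); Σa = 3+5+1+2+6+1+1 = 19; disp = 28−19 = 9.

9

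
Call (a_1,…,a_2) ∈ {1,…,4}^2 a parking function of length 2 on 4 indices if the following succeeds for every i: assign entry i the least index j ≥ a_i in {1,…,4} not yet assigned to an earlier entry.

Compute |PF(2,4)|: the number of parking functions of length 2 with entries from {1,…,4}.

|PF(2,4)| = (5−2)·5^(2−1) = 3×5 = 15 (Pollak)
Example (2,1) → sorted (1,2): b_i ≤ 2+i ∀i, a PF.

15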